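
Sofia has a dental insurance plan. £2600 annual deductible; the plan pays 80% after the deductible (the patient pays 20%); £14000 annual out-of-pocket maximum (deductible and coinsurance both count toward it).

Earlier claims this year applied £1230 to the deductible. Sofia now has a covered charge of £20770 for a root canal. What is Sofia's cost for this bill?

£5250

Remaining deductible: £2600 − £1230 = £1370.
After the £1370 deductible portion, £20770 − £1370 = £19400 is subject to coinsurance.
20% of £19400 = £3880 falls to the patient.
So the patient owes £1370 + £3880 = £5250 before any cap.
Total out-of-pocket so far would be £1230 + £5250 = £6480, below the £14000 cap — no reduction.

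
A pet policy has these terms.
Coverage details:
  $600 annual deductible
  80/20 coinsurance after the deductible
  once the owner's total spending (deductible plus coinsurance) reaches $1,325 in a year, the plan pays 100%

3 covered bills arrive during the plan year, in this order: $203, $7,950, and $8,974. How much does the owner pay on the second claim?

#1 ($203): entire amount goes to the deductible. Cost to owner: $203. OOP to date $203.
#2 ($7,950): $397 finishes the deductible; $7,553 goes to coinsurance; 20% of $7,553 = $1,510.60. Deductible plus coinsurance: $397 + $1,510.60 = $1,907.60. OOP would hit $2,110.60 > $1,325, so the cap limits the owner to $1,325 − $203 = $1,122.

$1,122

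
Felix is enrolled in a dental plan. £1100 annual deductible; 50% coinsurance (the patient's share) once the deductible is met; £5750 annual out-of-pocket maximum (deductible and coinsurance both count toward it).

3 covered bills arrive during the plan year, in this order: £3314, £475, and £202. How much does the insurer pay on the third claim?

Claim 1 — £3314: deductible takes £1100, £2214 remains; 50% of £2214 = £1107. Cost to patient: £2207. OOP to date £2207. Plan pays £3314 − £2207 = £1107.
Claim 2 — £475: 50% coinsurance on £475 = £237.50. Patient owes £237.50 (running OOP £2444.50). Insurer: £475 − £237.50 = £237.50.
Claim 3 — £202: deductible already satisfied, so patient's share is 50% × £202 = £101. Patient owes £101 (running OOP £2545.50). Insurer: £202 − £101 = £101.

£101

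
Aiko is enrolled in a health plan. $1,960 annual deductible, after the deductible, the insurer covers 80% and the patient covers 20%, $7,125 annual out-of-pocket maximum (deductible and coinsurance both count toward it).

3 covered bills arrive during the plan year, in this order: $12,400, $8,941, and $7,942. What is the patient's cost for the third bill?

#1 ($12,400): $1,960 to deductible, leaving $10,440; coinsurance $10,440 × 20% = $2,088. Cost to patient: $4,048. OOP to date $4,048.
#2 ($8,941): deductible already satisfied, so patient's share is 20% × $8,941 = $1,788.20. Patient pays $1,788.20; OOP now $5,836.20.
#3 ($7,942): 20% coinsurance on $7,942 = $1,588.40. That would push OOP to $7,424.60, over the $7,125 cap, so patient pays $7,125 − $5,836.20 = $1,288.80.

$1,288.80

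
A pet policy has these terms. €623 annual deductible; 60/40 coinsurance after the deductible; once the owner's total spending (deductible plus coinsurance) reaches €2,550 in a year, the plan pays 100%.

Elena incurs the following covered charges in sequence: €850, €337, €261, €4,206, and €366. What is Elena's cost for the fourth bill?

#1 (€850): deductible takes €623, €227 remains; 40% of €227 = €90.80. Owner pays €713.80; OOP now €713.80.
#2 (€337): 40% coinsurance on €337 = €134.80. Owner owes €134.80 (running OOP €848.60).
#3 (€261): deductible met; 40% of €261 = €104.40. Owner owes €104.40 (running OOP €953).
#4 (€4,206): deductible met; 40% of €4,206 = €1,682.40. OOP would hit €2,635.40 > €2,550, so the cap limits the owner to €2,550 − €953 = €1,597.

€1,597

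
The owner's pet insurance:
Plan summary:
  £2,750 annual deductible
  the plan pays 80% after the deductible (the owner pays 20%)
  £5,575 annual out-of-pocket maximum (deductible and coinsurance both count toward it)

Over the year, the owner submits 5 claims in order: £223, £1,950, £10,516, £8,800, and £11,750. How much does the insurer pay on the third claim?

£7,951.20

#1 (£223): all of it applies to the deductible. Owner pays £223; OOP now £223. Insurer: £223 − £223 = £0.
#2 (£1,950): all of it applies to the deductible. Owner owes £1,950 (running OOP £2,173). Plan pays £1,950 − £1,950 = £0.
#3 (£10,516): £577 to deductible, leaving £9,939; coinsurance £9,939 × 20% = £1,987.80. Owner owes £2,564.80 (running OOP £4,737.80). Plan pays £10,516 − £2,564.80 = £7,951.20.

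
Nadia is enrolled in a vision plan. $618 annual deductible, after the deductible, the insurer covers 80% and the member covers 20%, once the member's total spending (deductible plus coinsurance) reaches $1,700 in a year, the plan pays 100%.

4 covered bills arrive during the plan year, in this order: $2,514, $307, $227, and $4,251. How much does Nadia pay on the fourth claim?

$596

#1 ($2,514): $618 finishes the deductible; $1,896 goes to coinsurance; 20% of $1,896 = $379.20. Member pays $997.20; OOP now $997.20.
#2 ($307): 20% coinsurance on $307 = $61.40. Cost to member: $61.40. OOP to date $1,058.60.
#3 ($227): deductible met; 20% of $227 = $45.40. Member pays $45.40; OOP now $1,104.
#4 ($4,251): deductible already satisfied, so member's share is 20% × $4,251 = $850.20. That would push OOP to $1,954.20, over the $1,700 cap, so member pays $1,700 − $1,104 = $596.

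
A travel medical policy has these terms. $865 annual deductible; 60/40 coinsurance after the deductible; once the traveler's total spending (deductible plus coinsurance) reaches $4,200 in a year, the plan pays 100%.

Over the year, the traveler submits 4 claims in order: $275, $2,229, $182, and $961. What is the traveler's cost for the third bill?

$72.80

Bill 1, $275: fully absorbed by the deductible. Cost to traveler: $275. OOP to date $275.
Bill 2, $2,229: $590 finishes the deductible; $1,639 goes to coinsurance; coinsurance $1,639 × 40% = $655.60. Traveler pays $1,245.60; OOP now $1,520.60.
Bill 3, $182: deductible met; 40% of $182 = $72.80. Cost to traveler: $72.80. OOP to date $1,593.40.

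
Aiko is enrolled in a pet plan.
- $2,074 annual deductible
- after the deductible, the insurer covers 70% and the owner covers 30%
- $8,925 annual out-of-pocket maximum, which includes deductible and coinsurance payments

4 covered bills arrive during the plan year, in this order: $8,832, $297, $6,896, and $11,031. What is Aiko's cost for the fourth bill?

#1 ($8,832): $2,074 to deductible, leaving $6,758; 30% of $6,758 = $2,027.40. Owner owes $4,101.40 (running OOP $4,101.40).
#2 ($297): 30% coinsurance on $297 = $89.10. Owner owes $89.10 (running OOP $4,190.50).
#3 ($6,896): deductible met; 30% of $6,896 = $2,068.80. Cost to owner: $2,068.80. OOP to date $6,259.30.
#4 ($11,031): 30% coinsurance on $11,031 = $3,309.30. Adding that to $6,259.30 gives $9,568.60, past the $8,925 cap; owner pays only $8,925 − $6,259.30 = $2,665.70.

$2,665.70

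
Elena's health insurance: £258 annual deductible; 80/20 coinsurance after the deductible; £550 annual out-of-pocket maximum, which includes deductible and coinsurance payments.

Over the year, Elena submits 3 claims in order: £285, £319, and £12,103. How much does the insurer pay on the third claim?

£11,880.20

Claim 1 — £285: £258 to deductible, leaving £27; 20% of £27 = £5.40. Patient pays £263.40; OOP now £263.40. Plan pays £285 − £263.40 = £21.60.
Claim 2 — £319: deductible met; 20% of £319 = £63.80. Patient pays £63.80; OOP now £327.20. Plan pays £319 − £63.80 = £255.20.
Claim 3 — £12,103: 20% coinsurance on £12,103 = £2,420.60. That would push OOP to £2,747.80, over the £550 cap, so patient pays £550 − £327.20 = £222.80. Plan pays £12,103 − £222.80 = £11,880.20.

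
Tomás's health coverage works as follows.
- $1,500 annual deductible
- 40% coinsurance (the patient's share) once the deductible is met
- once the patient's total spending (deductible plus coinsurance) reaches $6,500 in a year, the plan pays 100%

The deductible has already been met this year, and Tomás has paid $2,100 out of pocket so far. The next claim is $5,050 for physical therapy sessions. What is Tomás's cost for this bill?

With the deductible met, the entire $5,050 is subject to coinsurance.
Patient's 40% share of $5,050 is $2,020.
Year-to-date out-of-pocket becomes $2,100 + $2,020 = $4,120, still under the $6,500 maximum, so no cap applies.

$2,020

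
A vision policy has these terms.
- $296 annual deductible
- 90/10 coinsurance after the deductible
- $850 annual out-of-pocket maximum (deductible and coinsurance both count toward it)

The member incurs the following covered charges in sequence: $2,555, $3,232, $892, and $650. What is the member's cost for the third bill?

Bill 1, $2,555: $296 finishes the deductible; $2,259 goes to coinsurance; 10% of $2,259 = $225.90. Member pays $521.90; OOP now $521.90.
Bill 2, $3,232: deductible met; 10% of $3,232 = $323.20. Member pays $323.20; OOP now $845.10.
Bill 3, $892: deductible met; 10% of $892 = $89.20. OOP would hit $934.30 > $850, so the cap limits the member to $850 − $845.10 = $4.90.

$4.90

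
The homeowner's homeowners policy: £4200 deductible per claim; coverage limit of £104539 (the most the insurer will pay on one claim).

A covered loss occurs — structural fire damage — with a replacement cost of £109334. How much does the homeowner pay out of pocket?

£4795

Subtract the deductible: £109334 − £4200 = £105134.
Since £105134 > £104539, the payout is capped at £104539.
Out of pocket: £109334 − £104539 = £4795.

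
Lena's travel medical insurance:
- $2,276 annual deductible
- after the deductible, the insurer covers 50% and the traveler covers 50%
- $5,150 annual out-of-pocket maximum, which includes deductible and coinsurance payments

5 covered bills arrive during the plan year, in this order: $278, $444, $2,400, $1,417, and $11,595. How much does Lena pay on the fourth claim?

Bill 1, $278: fully absorbed by the deductible. Cost to traveler: $278. OOP to date $278.
Bill 2, $444: fully absorbed by the deductible. Cost to traveler: $444. OOP to date $722.
Bill 3, $2,400: $1,554 finishes the deductible; $846 goes to coinsurance; 50% of $846 = $423. Traveler owes $1,977 (running OOP $2,699).
Bill 4, $1,417: 50% coinsurance on $1,417 = $708.50. Traveler owes $708.50 (running OOP $3,407.50).

$708.50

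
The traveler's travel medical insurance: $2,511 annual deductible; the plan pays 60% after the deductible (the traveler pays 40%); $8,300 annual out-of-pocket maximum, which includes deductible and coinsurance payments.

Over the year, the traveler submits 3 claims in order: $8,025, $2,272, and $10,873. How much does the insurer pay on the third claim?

$8,198.40

Bill 1, $8,025: $2,511 finishes the deductible; $5,514 goes to coinsurance; 40% of $5,514 = $2,205.60. Cost to traveler: $4,716.60. OOP to date $4,716.60. Insurer: $8,025 − $4,716.60 = $3,308.40.
Bill 2, $2,272: deductible met; 40% of $2,272 = $908.80. Cost to traveler: $908.80. OOP to date $5,625.40. Insurer: $2,272 − $908.80 = $1,363.20.
Bill 3, $10,873: deductible already satisfied, so traveler's share is 40% × $10,873 = $4,349.20. OOP would hit $9,974.60 > $8,300, so the cap limits the traveler to $8,300 − $5,625.40 = $2,674.60. Insurer: $10,873 − $2,674.60 = $8,198.40.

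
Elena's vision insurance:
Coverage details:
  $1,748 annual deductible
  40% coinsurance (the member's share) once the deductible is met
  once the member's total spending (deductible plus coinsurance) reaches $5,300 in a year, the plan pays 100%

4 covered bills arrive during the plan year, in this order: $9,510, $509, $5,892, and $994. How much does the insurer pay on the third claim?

$5,648.40

Claim 1 ($9,510): $1,748 finishes the deductible; $7,762 goes to coinsurance; 40% of $7,762 = $3,104.80. Member owes $4,852.80 (running OOP $4,852.80). Insurer: $9,510 − $4,852.80 = $4,657.20.
Claim 2 ($509): 40% coinsurance on $509 = $203.60. Member pays $203.60; OOP now $5,056.40. Plan pays $509 − $203.60 = $305.40.
Claim 3 ($5,892): deductible already satisfied, so member's share is 40% × $5,892 = $2,356.80. OOP would hit $7,413.20 > $5,300, so the cap limits the member to $5,300 − $5,056.40 = $243.60. Plan pays $5,892 − $243.60 = $5,648.40.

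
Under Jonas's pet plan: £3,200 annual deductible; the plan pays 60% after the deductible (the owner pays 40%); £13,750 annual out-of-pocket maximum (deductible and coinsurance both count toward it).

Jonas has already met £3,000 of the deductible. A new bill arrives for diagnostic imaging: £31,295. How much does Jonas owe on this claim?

£10,750

Remaining deductible: £3,200 − £3,000 = £200.
The remaining £31,095 (= £31,295 − £200) moves to coinsurance.
Owner's 40% share of £31,095 is £12,438.
Owner responsibility before any cap: £200 + £12,438 = £12,638.
Adding £12,638 to the £3,000 already spent would give £15,638, which exceeds the £13,750 cap; the owner pays just £13,750 − £3,000 = £10,750.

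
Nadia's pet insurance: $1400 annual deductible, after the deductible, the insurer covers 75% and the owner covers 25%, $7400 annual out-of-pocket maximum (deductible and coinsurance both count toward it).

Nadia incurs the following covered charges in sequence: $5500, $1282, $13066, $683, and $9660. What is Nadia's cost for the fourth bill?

$170.75

#1 ($5500): $1400 to deductible, leaving $4100; coinsurance $4100 × 25% = $1025. Owner pays $2425; OOP now $2425.
#2 ($1282): deductible already satisfied, so owner's share is 25% × $1282 = $320.50. Cost to owner: $320.50. OOP to date $2745.50.
#3 ($13066): deductible already satisfied, so owner's share is 25% × $13066 = $3266.50. Owner owes $3266.50 (running OOP $6012).
#4 ($683): deductible met; 25% of $683 = $170.75. Owner owes $170.75 (running OOP $6182.75).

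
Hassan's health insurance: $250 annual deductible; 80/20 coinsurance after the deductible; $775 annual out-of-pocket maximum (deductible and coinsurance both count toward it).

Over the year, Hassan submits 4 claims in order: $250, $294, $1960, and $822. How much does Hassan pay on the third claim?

Bill 1, $250: entire amount goes to the deductible. Patient owes $250 (running OOP $250).
Bill 2, $294: deductible already satisfied, so patient's share is 20% × $294 = $58.80. Patient owes $58.80 (running OOP $308.80).
Bill 3, $1960: deductible met; 20% of $1960 = $392. Patient owes $392 (running OOP $700.80).

$392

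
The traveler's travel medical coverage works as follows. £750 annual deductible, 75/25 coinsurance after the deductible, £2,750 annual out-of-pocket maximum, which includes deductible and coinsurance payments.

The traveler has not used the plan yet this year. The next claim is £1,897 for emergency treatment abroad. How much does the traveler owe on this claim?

The full £750 deductible is still open; £750 of this bill applies to it.
After the £750 deductible portion, £1,897 − £750 = £1,147 is subject to coinsurance.
Traveler's 25% share of £1,147 is £286.75.
So the traveler owes £750 + £286.75 = £1,036.75 before any cap.
Cumulative spending £0 + £1,036.75 = £1,036.75 stays under the £2,750 maximum.

£1,036.75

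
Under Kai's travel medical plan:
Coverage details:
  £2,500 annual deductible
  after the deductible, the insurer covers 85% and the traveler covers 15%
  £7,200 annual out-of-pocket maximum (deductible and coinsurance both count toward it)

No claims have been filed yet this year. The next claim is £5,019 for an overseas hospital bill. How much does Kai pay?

Deductible not yet touched, so the first £2,500 of the bill goes to the deductible.
After the £2,500 deductible portion, £5,019 − £2,500 = £2,519 is subject to coinsurance.
15% of £2,519 = £377.85 falls to the traveler.
That puts the traveler's cost at £2,500 + £377.85 = £2,877.85 before any cap.
Cumulative spending £0 + £2,877.85 = £2,877.85 stays under the £7,200 maximum.

£2,877.85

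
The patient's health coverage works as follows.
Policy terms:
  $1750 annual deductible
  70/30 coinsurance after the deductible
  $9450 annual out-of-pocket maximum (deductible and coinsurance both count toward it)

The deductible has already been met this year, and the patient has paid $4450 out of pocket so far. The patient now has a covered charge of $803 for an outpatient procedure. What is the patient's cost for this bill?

$240.90

The deductible is already satisfied, so the full bill goes to coinsurance.
Coinsurance: $803 × 30% = $240.90.
Cumulative spending $4450 + $240.90 = $4690.90 stays under the $9450 maximum.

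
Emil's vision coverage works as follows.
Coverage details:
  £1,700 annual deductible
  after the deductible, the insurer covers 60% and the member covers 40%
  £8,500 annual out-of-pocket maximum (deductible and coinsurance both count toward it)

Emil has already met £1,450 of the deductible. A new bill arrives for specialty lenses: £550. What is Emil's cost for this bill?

£370

£1,450 of the £1,700 deductible is already met, leaving £250.
After the £250 deductible portion, £550 − £250 = £300 is subject to coinsurance.
40% of £300 = £120 falls to the member.
Member responsibility before any cap: £250 + £120 = £370.
Cumulative spending £1,450 + £370 = £1,820 stays under the £8,500 maximum.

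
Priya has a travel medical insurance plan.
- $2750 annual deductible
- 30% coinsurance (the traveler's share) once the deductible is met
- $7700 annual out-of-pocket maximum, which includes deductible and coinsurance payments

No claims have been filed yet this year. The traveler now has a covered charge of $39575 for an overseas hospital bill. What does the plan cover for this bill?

Nothing has been paid toward the $2750 deductible, so the first $2750 of this charge is applied there.
After the $2750 deductible portion, $39575 − $2750 = $36825 is subject to coinsurance.
30% of $36825 = $11047.50 falls to the traveler.
So the traveler owes $2750 + $11047.50 = $13797.50 before any cap.
Adding $13797.50 to the $0 already spent would give $13797.50, which exceeds the $7700 cap; the traveler pays just $7700 − $0 = $7700.
The plan picks up $39575 − $7700 = $31875.

$31875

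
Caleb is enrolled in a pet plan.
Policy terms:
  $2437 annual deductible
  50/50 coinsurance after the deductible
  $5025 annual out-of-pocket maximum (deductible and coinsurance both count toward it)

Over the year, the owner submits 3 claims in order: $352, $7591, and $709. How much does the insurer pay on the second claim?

Claim 1 ($352): entire amount goes to the deductible. Owner pays $352; OOP now $352. Plan pays $352 − $352 = $0.
Claim 2 ($7591): $2085 finishes the deductible; $5506 goes to coinsurance; coinsurance $5506 × 50% = $2753. Deductible plus coinsurance: $2085 + $2753 = $4838. That would push OOP to $5190, over the $5025 cap, so owner pays $5025 − $352 = $4673. Plan pays $7591 − $4673 = $2918.

$2918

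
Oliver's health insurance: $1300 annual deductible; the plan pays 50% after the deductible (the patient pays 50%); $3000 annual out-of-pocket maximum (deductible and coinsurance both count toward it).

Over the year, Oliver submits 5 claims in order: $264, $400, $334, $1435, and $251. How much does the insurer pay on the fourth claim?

Claim 1 ($264): entire amount goes to the deductible. Patient owes $264 (running OOP $264). Plan pays $264 − $264 = $0.
Claim 2 ($400): entire amount goes to the deductible. Cost to patient: $400. OOP to date $664. Insurer: $400 − $400 = $0.
Claim 3 ($334): fully absorbed by the deductible. Cost to patient: $334. OOP to date $998. Plan pays $334 − $334 = $0.
Claim 4 ($1435): $302 finishes the deductible; $1133 goes to coinsurance; 50% of $1133 = $566.50. Patient pays $868.50; OOP now $1866.50. Insurer: $1435 − $868.50 = $566.50.

$566.50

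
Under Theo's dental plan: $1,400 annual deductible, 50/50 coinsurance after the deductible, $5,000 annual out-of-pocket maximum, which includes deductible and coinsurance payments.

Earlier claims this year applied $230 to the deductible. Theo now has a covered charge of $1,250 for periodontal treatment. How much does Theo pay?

Remaining deductible: $1,400 − $230 = $1,170.
The remaining $80 (= $1,250 − $1,170) moves to coinsurance.
50% of $80 = $40 falls to the patient.
Patient responsibility before any cap: $1,170 + $40 = $1,210.
Year-to-date out-of-pocket becomes $230 + $1,210 = $1,440, still under the $5,000 maximum, so no cap applies.

$1,210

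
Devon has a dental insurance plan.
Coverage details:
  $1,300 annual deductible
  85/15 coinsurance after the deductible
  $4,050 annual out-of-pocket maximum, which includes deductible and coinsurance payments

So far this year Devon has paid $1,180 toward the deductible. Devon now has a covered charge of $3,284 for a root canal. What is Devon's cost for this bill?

$594.60

Remaining deductible: $1,300 − $1,180 = $120.
That leaves $3,284 − $120 = $3,164 for coinsurance.
Patient's 15% share of $3,164 is $474.60.
So the patient owes $120 + $474.60 = $594.60 before any cap.
Cumulative spending $1,180 + $594.60 = $1,774.60 stays under the $4,050 maximum.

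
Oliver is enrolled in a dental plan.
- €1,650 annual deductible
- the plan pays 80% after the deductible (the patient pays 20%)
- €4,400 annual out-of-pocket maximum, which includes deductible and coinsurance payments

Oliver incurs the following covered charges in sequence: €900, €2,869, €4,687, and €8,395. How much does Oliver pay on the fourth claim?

€1,388.80

Bill 1, €900: entire amount goes to the deductible. Patient owes €900 (running OOP €900).
Bill 2, €2,869: €750 finishes the deductible; €2,119 goes to coinsurance; patient's 20% is €423.80. Cost to patient: €1,173.80. OOP to date €2,073.80.
Bill 3, €4,687: deductible already satisfied, so patient's share is 20% × €4,687 = €937.40. Cost to patient: €937.40. OOP to date €3,011.20.
Bill 4, €8,395: 20% coinsurance on €8,395 = €1,679. Adding that to €3,011.20 gives €4,690.20, past the €4,400 cap; patient pays only €4,400 − €3,011.20 = €1,388.80.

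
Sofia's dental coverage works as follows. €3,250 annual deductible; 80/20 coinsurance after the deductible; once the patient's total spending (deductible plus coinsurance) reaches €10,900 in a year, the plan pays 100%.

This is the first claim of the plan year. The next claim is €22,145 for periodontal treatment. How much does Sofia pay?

Nothing has been paid toward the €3,250 deductible, so the first €3,250 of this charge is applied there.
After the €3,250 deductible portion, €22,145 − €3,250 = €18,895 is subject to coinsurance.
20% of €18,895 = €3,779 falls to the patient.
That puts the patient's cost at €3,250 + €3,779 = €7,029 before any cap.
Year-to-date out-of-pocket becomes €0 + €7,029 = €7,029, still under the €10,900 maximum, so no cap applies.

€7,029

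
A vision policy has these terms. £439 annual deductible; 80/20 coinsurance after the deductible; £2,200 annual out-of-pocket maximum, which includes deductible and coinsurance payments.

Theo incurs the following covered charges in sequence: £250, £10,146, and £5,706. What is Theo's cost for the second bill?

Claim 1 — £250: all of it applies to the deductible. Cost to member: £250. OOP to date £250.
Claim 2 — £10,146: £189 finishes the deductible; £9,957 goes to coinsurance; 20% of £9,957 = £1,991.40. Claim cost before the cap: £189 + £1,991.40 = £2,180.40. That would push OOP to £2,430.40, over the £2,200 cap, so member pays £2,200 − £250 = £1,950.

£1,950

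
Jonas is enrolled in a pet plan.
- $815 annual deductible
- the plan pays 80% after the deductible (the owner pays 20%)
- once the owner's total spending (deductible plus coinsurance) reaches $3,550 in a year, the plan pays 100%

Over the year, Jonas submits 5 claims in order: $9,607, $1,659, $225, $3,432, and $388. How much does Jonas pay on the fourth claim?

Claim 1 — $9,607: $815 to deductible, leaving $8,792; 20% of $8,792 = $1,758.40. Owner pays $2,573.40; OOP now $2,573.40.
Claim 2 — $1,659: 20% coinsurance on $1,659 = $331.80. Cost to owner: $331.80. OOP to date $2,905.20.
Claim 3 — $225: 20% coinsurance on $225 = $45. Owner owes $45 (running OOP $2,950.20).
Claim 4 — $3,432: 20% coinsurance on $3,432 = $686.40. Adding that to $2,950.20 gives $3,636.60, past the $3,550 cap; owner pays only $3,550 − $2,950.20 = $599.80.

$599.80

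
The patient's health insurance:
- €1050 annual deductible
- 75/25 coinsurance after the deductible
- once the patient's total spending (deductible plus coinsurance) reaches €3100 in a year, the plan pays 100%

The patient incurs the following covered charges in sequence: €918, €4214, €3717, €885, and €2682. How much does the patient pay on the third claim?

€929.25

Bill 1, €918: fully absorbed by the deductible. Patient owes €918 (running OOP €918).
Bill 2, €4214: deductible takes €132, €4082 remains; coinsurance €4082 × 25% = €1020.50. Patient owes €1152.50 (running OOP €2070.50).
Bill 3, €3717: 25% coinsurance on €3717 = €929.25. Cost to patient: €929.25. OOP to date €2999.75.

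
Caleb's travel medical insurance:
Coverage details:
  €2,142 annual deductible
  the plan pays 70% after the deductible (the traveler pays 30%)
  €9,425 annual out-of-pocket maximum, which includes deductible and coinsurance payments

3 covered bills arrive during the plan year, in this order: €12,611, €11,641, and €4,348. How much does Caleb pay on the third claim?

€650

Claim 1 — €12,611: €2,142 to deductible, leaving €10,469; 30% of €10,469 = €3,140.70. Cost to traveler: €5,282.70. OOP to date €5,282.70.
Claim 2 — €11,641: deductible already satisfied, so traveler's share is 30% × €11,641 = €3,492.30. Traveler pays €3,492.30; OOP now €8,775.
Claim 3 — €4,348: 30% coinsurance on €4,348 = €1,304.40. That would push OOP to €10,079.40, over the €9,425 cap, so traveler pays €9,425 − €8,775 = €650.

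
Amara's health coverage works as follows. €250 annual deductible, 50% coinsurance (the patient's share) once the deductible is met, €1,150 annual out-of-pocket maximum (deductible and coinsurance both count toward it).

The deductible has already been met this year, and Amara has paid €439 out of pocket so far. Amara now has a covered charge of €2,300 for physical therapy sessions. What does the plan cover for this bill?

€1,589

The deductible is already satisfied, so the full bill goes to coinsurance.
50% of €2,300 = €1,150 falls to the patient.
Adding €1,150 to the €439 already spent would give €1,589, which exceeds the €1,150 cap; the patient pays just €1,150 − €439 = €711.
The insurer covers the remainder: €2,300 − €711 = €1,589.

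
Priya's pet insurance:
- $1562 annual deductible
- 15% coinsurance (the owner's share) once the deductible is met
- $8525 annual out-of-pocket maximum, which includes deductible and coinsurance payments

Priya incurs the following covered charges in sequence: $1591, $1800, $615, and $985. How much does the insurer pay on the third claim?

Bill 1, $1591: $1562 finishes the deductible; $29 goes to coinsurance; owner's 15% is $4.35. Owner owes $1566.35 (running OOP $1566.35). Insurer: $1591 − $1566.35 = $24.65.
Bill 2, $1800: 15% coinsurance on $1800 = $270. Owner pays $270; OOP now $1836.35. Insurer: $1800 − $270 = $1530.
Bill 3, $615: deductible met; 15% of $615 = $92.25. Owner owes $92.25 (running OOP $1928.60). Insurer: $615 − $92.25 = $522.75.

$522.75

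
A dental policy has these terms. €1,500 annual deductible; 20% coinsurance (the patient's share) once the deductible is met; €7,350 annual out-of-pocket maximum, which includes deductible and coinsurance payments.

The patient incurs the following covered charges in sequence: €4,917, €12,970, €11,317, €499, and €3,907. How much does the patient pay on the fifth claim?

€209.40

Bill 1, €4,917: €1,500 to deductible, leaving €3,417; 20% of €3,417 = €683.40. Patient pays €2,183.40; OOP now €2,183.40.
Bill 2, €12,970: deductible already satisfied, so patient's share is 20% × €12,970 = €2,594. Patient pays €2,594; OOP now €4,777.40.
Bill 3, €11,317: deductible met; 20% of €11,317 = €2,263.40. Patient pays €2,263.40; OOP now €7,040.80.
Bill 4, €499: deductible already satisfied, so patient's share is 20% × €499 = €99.80. Patient owes €99.80 (running OOP €7,140.60).
Bill 5, €3,907: 20% coinsurance on €3,907 = €781.40. Adding that to €7,140.60 gives €7,922, past the €7,350 cap; patient pays only €7,350 − €7,140.60 = €209.40.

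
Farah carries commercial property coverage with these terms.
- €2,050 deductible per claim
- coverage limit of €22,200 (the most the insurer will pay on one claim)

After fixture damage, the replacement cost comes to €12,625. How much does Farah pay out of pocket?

€2,050

Subtract the deductible: €12,625 − €2,050 = €10,575.
That's under the €22,200 cap, so the insurer reimburses the full €10,575.
Business's share is the uncovered remainder: €12,625 − €10,575 = €2,050.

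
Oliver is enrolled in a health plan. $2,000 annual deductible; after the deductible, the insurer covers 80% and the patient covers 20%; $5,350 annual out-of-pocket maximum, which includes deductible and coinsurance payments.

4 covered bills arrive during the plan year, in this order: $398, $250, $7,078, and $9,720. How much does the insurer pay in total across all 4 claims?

Claim 1 ($398): fully absorbed by the deductible. Patient pays $398; OOP now $398. Insurer: $398 − $398 = $0.
Claim 2 ($250): fully absorbed by the deductible. Patient pays $250; OOP now $648. Insurer: $250 − $250 = $0.
Claim 3 ($7,078): deductible takes $1,352, $5,726 remains; coinsurance $5,726 × 20% = $1,145.20. Cost to patient: $2,497.20. OOP to date $3,145.20. Plan pays $7,078 − $2,497.20 = $4,580.80.
Claim 4 ($9,720): 20% coinsurance on $9,720 = $1,944. Patient pays $1,944; OOP now $5,089.20. Plan pays $9,720 − $1,944 = $7,776.
Insurer total = bills − patient's total = $17,446 − $5,089.20 = $12,356.80.

$12,356.80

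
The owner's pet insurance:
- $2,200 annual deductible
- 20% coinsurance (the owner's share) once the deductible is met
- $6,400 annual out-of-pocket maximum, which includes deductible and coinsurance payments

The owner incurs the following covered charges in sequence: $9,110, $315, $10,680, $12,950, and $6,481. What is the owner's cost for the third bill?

$2,136

Bill 1, $9,110: $2,200 to deductible, leaving $6,910; owner's 20% is $1,382. Cost to owner: $3,582. OOP to date $3,582.
Bill 2, $315: deductible met; 20% of $315 = $63. Owner pays $63; OOP now $3,645.
Bill 3, $10,680: deductible met; 20% of $10,680 = $2,136. Cost to owner: $2,136. OOP to date $5,781.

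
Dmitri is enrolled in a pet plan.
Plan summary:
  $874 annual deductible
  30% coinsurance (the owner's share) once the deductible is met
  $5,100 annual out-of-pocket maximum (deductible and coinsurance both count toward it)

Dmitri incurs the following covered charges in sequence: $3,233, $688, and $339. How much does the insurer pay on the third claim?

Claim 1 — $3,233: $874 finishes the deductible; $2,359 goes to coinsurance; coinsurance $2,359 × 30% = $707.70. Cost to owner: $1,581.70. OOP to date $1,581.70. Plan pays $3,233 − $1,581.70 = $1,651.30.
Claim 2 — $688: 30% coinsurance on $688 = $206.40. Owner pays $206.40; OOP now $1,788.10. Plan pays $688 − $206.40 = $481.60.
Claim 3 — $339: deductible already satisfied, so owner's share is 30% × $339 = $101.70. Owner owes $101.70 (running OOP $1,889.80). Plan pays $339 − $101.70 = $237.30.

$237.30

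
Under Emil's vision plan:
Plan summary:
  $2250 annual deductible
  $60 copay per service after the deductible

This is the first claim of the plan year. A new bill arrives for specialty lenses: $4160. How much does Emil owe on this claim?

Nothing has been paid toward the $2250 deductible, so the first $2250 of this charge is applied there.
The remaining $1910 (= $4160 − $2250) moves to the copay.
Copay on this service: $60.
Member responsibility: $2250 + $60 = $2310.

$2310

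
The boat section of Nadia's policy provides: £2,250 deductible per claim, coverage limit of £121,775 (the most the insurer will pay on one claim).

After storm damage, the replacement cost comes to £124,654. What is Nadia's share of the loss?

£2,879

Less the £2,250 deductible: £124,654 − £2,250 = £122,404.
Since £122,404 > £121,775, the payout is capped at £121,775.
Owner's share is the uncovered remainder: £124,654 − £121,775 = £2,879.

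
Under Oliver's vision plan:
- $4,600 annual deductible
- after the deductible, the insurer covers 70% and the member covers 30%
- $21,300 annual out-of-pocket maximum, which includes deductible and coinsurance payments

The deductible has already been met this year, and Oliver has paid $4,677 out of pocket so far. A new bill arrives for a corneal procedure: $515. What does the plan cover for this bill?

$360.50

With the deductible met, the entire $515 is subject to coinsurance.
30% of $515 = $154.50 falls to the member.
Total out-of-pocket so far would be $4,677 + $154.50 = $4,831.50, below the $21,300 cap — no reduction.
The plan picks up $515 − $154.50 = $360.50.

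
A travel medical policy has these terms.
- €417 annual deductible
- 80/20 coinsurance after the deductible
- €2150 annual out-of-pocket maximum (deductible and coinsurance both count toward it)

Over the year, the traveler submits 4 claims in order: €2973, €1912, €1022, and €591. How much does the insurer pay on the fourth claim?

Claim 1 — €2973: deductible takes €417, €2556 remains; coinsurance €2556 × 20% = €511.20. Cost to traveler: €928.20. OOP to date €928.20. Insurer: €2973 − €928.20 = €2044.80.
Claim 2 — €1912: deductible already satisfied, so traveler's share is 20% × €1912 = €382.40. Cost to traveler: €382.40. OOP to date €1310.60. Insurer: €1912 − €382.40 = €1529.60.
Claim 3 — €1022: 20% coinsurance on €1022 = €204.40. Traveler owes €204.40 (running OOP €1515). Insurer: €1022 − €204.40 = €817.60.
Claim 4 — €591: deductible already satisfied, so traveler's share is 20% × €591 = €118.20. Traveler owes €118.20 (running OOP €1633.20). Plan pays €591 − €118.20 = €472.80.

€472.80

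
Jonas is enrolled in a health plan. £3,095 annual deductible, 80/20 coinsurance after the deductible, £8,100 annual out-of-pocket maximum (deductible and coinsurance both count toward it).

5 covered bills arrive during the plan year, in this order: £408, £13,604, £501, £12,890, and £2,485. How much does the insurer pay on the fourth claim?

Claim 1 — £408: entire amount goes to the deductible. Cost to patient: £408. OOP to date £408. Insurer: £408 − £408 = £0.
Claim 2 — £13,604: £2,687 to deductible, leaving £10,917; patient's 20% is £2,183.40. Cost to patient: £4,870.40. OOP to date £5,278.40. Plan pays £13,604 − £4,870.40 = £8,733.60.
Claim 3 — £501: deductible met; 20% of £501 = £100.20. Patient pays £100.20; OOP now £5,378.60. Insurer: £501 − £100.20 = £400.80.
Claim 4 — £12,890: deductible met; 20% of £12,890 = £2,578. Patient pays £2,578; OOP now £7,956.60. Insurer: £12,890 − £2,578 = £10,312.

£10,312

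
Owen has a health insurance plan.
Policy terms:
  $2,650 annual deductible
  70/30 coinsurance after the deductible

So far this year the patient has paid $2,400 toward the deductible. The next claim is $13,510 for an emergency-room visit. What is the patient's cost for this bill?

Deductible still to meet: $2,650 − $2,400 = $250.
That leaves $13,510 − $250 = $13,260 for coinsurance.
30% of $13,260 = $3,978 falls to the patient.
So the patient owes $250 + $3,978 = $4,228.

$4,228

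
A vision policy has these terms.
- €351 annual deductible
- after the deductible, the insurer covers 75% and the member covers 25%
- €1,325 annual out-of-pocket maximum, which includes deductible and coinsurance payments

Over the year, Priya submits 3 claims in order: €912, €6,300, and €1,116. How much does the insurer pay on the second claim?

€5,466.25

Claim 1 (€912): deductible takes €351, €561 remains; member's 25% is €140.25. Member owes €491.25 (running OOP €491.25). Plan pays €912 − €491.25 = €420.75.
Claim 2 (€6,300): 25% coinsurance on €6,300 = €1,575. Adding that to €491.25 gives €2,066.25, past the €1,325 cap; member pays only €1,325 − €491.25 = €833.75. Insurer: €6,300 − €833.75 = €5,466.25.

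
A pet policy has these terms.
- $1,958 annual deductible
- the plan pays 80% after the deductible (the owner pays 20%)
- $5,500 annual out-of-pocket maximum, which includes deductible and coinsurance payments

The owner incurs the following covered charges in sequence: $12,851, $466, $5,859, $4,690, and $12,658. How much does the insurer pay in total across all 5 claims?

Claim 1 — $12,851: deductible takes $1,958, $10,893 remains; coinsurance $10,893 × 20% = $2,178.60. Owner pays $4,136.60; OOP now $4,136.60. Plan pays $12,851 − $4,136.60 = $8,714.40.
Claim 2 — $466: 20% coinsurance on $466 = $93.20. Owner owes $93.20 (running OOP $4,229.80). Plan pays $466 − $93.20 = $372.80.
Claim 3 — $5,859: deductible met; 20% of $5,859 = $1,171.80. Owner pays $1,171.80; OOP now $5,401.60. Insurer: $5,859 − $1,171.80 = $4,687.20.
Claim 4 — $4,690: 20% coinsurance on $4,690 = $938. OOP would hit $6,339.60 > $5,500, so the cap limits the owner to $5,500 − $5,401.60 = $98.40. Plan pays $4,690 − $98.40 = $4,591.60.
Claim 5 — $12,658: deductible already satisfied, so owner's share is 20% × $12,658 = $2,531.60. Adding that to $5,500 gives $8,031.60, past the $5,500 cap; owner pays only $5,500 − $5,500 = $0. Insurer: $12,658 − $0 = $12,658.
Insurer total = bills − owner's total = $36,524 − $5,500 = $31,024.

$31,024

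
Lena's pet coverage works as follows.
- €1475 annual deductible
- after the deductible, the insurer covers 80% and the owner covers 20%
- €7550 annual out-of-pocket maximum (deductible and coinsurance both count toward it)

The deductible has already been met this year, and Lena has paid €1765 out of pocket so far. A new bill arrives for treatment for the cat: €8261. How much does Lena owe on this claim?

€1652.20

The deductible is already satisfied, so the full bill goes to coinsurance.
20% of €8261 = €1652.20 falls to the owner.
Year-to-date out-of-pocket becomes €1765 + €1652.20 = €3417.20, still under the €7550 maximum, so no cap applies.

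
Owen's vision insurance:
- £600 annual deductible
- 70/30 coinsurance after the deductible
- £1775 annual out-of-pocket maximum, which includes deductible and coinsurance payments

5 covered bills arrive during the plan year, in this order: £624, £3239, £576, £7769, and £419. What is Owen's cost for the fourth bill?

£23.30

Bill 1, £624: £600 to deductible, leaving £24; 30% of £24 = £7.20. Member owes £607.20 (running OOP £607.20).
Bill 2, £3239: deductible met; 30% of £3239 = £971.70. Cost to member: £971.70. OOP to date £1578.90.
Bill 3, £576: deductible already satisfied, so member's share is 30% × £576 = £172.80. Cost to member: £172.80. OOP to date £1751.70.
Bill 4, £7769: deductible already satisfied, so member's share is 30% × £7769 = £2330.70. OOP would hit £4082.40 > £1775, so the cap limits the member to £1775 − £1751.70 = £23.30.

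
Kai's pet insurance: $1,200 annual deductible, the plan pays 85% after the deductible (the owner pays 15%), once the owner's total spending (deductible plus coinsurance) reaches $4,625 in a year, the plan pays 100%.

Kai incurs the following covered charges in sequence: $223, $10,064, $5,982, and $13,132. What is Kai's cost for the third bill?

$897.30

#1 ($223): entire amount goes to the deductible. Owner pays $223; OOP now $223.
#2 ($10,064): $977 to deductible, leaving $9,087; coinsurance $9,087 × 15% = $1,363.05. Cost to owner: $2,340.05. OOP to date $2,563.05.
#3 ($5,982): 15% coinsurance on $5,982 = $897.30. Owner owes $897.30 (running OOP $3,460.35).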